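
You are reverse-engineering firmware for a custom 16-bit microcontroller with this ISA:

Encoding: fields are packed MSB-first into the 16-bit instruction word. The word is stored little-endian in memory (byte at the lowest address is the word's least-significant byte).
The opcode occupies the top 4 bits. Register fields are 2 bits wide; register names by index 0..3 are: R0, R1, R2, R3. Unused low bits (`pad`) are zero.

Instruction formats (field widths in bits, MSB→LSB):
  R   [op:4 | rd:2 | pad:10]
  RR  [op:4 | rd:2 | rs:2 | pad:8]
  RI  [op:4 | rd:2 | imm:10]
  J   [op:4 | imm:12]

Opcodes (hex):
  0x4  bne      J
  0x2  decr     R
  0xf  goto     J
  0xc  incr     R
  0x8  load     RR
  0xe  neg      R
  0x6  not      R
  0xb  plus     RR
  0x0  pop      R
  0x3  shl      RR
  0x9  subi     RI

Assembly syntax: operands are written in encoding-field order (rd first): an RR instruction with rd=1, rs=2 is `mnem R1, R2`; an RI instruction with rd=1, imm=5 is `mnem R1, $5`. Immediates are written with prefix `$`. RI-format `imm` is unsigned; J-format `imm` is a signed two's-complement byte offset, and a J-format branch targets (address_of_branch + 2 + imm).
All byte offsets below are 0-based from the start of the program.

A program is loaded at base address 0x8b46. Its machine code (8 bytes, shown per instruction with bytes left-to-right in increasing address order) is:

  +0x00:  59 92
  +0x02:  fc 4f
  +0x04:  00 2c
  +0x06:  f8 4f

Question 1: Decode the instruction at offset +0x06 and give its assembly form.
bne $-8

off 0x06: read f8 4f as little → 0x4ff8
  op=0x4ff8>>12=0x4 ⇒ bne (J)
  imm: (w>>0)&0xfff=0xff8 (s12→-8) → $-8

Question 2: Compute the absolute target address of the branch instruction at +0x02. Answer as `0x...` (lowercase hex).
0x8b46

+0x02: fc 4f ⇒ word 0x4ffc (little)
  top 4b → 0x4 → bne [J]
  [11:0] imm=4092 (s12→-4) = $-4
  target = base 0x8b46 + off 0x02 + 2 + imm -4 = 0x8b46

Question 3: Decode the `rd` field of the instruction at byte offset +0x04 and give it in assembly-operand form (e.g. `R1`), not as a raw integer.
@+04  little-endian(00 2c) = 0x2c00
  op=0x2c00>>12=0x2 ⇒ decr (R)
  rd@[11:10]=0x3 ⇒ R3

R3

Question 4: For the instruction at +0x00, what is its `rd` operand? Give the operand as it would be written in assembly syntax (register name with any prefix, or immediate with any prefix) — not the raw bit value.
R0

+0x00: 59 92 ⇒ word 0x9259 (little)
  top 4b → 0x9 → subi [RI]
  rd@[11:10]=0x0 ⇒ R0
  imm@[9:0]=0x259 ⇒ $601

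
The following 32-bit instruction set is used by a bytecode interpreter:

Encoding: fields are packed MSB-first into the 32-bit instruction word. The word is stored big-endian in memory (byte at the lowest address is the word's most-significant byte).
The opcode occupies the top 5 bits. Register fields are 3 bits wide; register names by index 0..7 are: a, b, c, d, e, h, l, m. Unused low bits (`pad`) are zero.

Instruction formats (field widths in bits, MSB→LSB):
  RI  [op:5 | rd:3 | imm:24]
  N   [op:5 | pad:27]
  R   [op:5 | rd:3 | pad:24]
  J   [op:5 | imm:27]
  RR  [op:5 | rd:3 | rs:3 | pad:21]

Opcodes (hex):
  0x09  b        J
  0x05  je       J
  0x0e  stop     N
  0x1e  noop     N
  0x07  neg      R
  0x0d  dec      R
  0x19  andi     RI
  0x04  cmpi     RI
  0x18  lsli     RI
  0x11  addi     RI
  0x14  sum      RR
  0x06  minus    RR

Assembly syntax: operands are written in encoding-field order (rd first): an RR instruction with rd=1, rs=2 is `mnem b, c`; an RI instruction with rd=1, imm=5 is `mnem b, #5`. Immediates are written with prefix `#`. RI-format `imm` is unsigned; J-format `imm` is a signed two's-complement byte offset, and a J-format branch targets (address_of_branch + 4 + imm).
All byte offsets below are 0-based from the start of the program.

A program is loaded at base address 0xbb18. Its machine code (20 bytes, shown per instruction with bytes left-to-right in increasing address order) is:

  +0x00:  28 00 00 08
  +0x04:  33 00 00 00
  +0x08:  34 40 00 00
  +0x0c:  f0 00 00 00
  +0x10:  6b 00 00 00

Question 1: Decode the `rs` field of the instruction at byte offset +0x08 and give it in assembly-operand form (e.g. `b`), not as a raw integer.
c

off 0x08: read 34 40 00 00 as big → 0x34400000
  op=0x34400000>>27=0x6 ⇒ minus (RR)
  [26:24] rd=4 = e
  [23:21] rs=2 = c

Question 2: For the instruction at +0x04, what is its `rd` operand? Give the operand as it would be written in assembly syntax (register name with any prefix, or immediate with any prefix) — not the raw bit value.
d

@+04  big-endian(33 00 00 00) = 0x33000000
  opcode bits[31:27]=0x6: minus/RR
  [26:24] rd=3 = d
  [23:21] rs=0 = a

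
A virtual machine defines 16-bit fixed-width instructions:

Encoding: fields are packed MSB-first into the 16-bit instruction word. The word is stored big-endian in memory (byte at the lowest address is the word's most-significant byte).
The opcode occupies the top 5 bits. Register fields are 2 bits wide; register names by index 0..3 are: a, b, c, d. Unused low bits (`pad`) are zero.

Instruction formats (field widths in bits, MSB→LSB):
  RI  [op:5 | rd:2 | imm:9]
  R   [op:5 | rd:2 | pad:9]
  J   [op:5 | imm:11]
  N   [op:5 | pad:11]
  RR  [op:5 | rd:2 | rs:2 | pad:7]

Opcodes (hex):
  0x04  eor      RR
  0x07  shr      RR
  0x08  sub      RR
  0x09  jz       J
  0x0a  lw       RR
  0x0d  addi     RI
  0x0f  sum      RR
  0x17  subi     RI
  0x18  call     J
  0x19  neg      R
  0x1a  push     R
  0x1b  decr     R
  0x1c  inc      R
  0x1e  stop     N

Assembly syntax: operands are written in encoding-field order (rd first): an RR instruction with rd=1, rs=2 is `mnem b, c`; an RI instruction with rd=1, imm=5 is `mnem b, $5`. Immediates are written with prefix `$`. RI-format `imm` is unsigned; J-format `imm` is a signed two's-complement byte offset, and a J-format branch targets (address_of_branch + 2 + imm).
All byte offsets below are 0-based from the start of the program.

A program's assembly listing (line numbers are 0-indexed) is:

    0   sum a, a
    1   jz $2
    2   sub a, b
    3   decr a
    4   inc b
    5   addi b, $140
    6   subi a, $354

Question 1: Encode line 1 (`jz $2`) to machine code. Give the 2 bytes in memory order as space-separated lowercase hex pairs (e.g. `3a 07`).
48 02

L1: jz op=0x9:5|imm=2:11 ⇒ 0x4802 ⇒ big 48 02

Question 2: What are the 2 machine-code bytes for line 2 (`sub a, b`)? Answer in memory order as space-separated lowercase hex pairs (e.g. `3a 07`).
40 80

L2: sub op=0x8:5|rd=0:2|rs=1:2|pad=0:7 ⇒ 0x4080 ⇒ big 40 80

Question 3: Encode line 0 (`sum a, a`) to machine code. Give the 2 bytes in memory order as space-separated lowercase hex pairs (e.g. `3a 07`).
78 00

line 0 (sum): pack op=0xf:5|rd=0:2|rs=0:2|pad=0:7 = 0x7800; big→ 78 00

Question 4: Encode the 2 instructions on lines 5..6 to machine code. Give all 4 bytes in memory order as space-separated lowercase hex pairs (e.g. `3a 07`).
L5: addi op=0xd:5|rd=1:2|imm=140:9 ⇒ 0x6a8c ⇒ big 6a 8c
L6: subi op=0x17:5|rd=0:2|imm=354:9 ⇒ 0xb962 ⇒ big b9 62

6a 8c b9 62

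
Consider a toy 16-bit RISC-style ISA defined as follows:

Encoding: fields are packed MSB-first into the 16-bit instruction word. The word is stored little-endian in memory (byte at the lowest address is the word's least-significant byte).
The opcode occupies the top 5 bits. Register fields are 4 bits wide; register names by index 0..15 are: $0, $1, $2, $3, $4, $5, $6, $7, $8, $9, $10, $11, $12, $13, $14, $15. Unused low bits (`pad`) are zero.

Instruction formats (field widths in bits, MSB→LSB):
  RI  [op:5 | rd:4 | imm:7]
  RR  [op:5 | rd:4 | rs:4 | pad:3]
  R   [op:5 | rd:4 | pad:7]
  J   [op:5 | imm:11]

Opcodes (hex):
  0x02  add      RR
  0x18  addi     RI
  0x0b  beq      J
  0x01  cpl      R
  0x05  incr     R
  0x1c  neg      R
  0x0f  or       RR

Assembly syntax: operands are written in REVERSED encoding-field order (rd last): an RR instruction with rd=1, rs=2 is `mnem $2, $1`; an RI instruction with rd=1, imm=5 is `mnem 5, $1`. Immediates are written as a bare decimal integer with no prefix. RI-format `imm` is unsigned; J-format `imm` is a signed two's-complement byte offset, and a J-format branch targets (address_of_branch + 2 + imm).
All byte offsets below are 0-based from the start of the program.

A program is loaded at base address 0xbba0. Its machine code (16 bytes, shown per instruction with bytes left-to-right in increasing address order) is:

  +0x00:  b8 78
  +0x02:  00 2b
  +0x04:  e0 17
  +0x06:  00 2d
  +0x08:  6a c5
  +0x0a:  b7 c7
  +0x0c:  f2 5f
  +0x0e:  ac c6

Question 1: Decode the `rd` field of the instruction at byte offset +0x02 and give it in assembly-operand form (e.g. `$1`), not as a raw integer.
[02] 00 2b → 0x2b00
  top 5b → 0x5 → incr [R]
  rd: (w>>7)&0xf=0x6 → $6

$6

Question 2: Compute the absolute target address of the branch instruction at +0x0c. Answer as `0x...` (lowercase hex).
off 0x0c: read f2 5f as little → 0x5ff2
  op=0x5ff2>>11=0xb ⇒ beq (J)
  imm@[10:0]=0x7f2 (s11→-14) ⇒ -14
  target = base 0xbba0 + off 0x0c + 2 + imm -14 = 0xbba0

0xbba0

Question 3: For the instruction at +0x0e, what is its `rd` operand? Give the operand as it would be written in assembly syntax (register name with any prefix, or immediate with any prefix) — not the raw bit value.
$13

[0e] ac c6 → 0xc6ac
  opcode bits[15:11]=0x18: addi/RI
  [10:7] rd=13 = $13
  [6:0] imm=44 = 44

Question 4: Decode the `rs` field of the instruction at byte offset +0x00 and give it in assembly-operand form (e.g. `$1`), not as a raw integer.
off 0x00: read b8 78 as little → 0x78b8
  opcode bits[15:11]=0xf: or/RR
  [10:7] rd=1 = $1
  [6:3] rs=7 = $7

$7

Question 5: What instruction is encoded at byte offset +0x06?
@+06  little-endian(00 2d) = 0x2d00
  op=0x2d00>>11=0x5 ⇒ incr (R)
  [10:7] rd=10 = $10

incr $10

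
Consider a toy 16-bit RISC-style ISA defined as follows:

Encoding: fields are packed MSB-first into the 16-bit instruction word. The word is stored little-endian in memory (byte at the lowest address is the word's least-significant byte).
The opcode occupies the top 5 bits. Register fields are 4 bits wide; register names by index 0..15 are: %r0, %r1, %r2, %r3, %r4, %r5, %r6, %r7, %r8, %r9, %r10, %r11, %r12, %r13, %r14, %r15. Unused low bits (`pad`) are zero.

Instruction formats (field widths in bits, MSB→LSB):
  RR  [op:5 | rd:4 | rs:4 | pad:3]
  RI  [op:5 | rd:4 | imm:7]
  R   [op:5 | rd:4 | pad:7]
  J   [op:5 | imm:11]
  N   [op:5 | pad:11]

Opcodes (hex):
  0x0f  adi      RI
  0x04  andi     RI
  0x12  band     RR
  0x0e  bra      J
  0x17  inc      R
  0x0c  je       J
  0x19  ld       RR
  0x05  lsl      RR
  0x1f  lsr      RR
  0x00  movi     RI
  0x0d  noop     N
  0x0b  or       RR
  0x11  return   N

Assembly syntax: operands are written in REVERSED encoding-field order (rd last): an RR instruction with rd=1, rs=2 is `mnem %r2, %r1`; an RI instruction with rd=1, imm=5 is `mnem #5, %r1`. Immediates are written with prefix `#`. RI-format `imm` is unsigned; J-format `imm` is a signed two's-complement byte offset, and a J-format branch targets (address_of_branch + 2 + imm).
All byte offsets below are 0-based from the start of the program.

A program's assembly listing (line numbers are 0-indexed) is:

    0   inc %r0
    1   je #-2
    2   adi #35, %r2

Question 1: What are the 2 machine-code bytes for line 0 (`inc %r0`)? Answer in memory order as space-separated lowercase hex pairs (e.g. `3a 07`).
line 0 (inc): pack op=0x17:5|rd=0:4|pad=0:7 = 0xb800; little→ 00 b8

00 b8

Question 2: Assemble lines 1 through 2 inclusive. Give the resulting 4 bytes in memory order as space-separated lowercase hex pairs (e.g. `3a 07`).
1. je fields op=0xc:5|imm=-2:11 → word 67feh → fe 67
2. adi fields op=0xf:5|rd=2:4|imm=35:7 → word 7923h → 23 79

fe 67 23 79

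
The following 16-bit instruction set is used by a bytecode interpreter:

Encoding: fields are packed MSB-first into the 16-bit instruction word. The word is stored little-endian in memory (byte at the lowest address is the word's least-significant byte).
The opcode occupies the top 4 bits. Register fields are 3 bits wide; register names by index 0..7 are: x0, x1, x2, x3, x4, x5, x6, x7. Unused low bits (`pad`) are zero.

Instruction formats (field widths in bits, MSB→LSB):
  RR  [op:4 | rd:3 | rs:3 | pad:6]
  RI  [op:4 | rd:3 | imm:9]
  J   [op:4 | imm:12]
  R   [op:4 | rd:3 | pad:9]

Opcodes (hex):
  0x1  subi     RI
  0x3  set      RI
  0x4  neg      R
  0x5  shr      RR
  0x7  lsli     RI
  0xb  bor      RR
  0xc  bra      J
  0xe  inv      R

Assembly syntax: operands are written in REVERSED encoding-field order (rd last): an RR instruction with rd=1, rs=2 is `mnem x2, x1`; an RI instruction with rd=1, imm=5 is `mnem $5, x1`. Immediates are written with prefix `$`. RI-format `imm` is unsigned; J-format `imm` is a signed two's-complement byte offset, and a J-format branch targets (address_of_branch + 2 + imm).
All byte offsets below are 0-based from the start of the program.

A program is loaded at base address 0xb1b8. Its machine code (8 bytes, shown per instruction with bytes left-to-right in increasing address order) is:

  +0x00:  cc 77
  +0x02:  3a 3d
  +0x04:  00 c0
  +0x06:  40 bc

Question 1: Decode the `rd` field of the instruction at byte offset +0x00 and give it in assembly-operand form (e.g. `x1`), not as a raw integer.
off 0x00: read cc 77 as little → 0x77cc
  opcode bits[15:12]=0x7: lsli/RI
  [11:9] rd=3 = x3
  [8:0] imm=460 = $460

x3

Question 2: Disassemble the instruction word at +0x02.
+0x02: 3a 3d ⇒ word 0x3d3a (little)
  top 4b → 0x3 → set [RI]
  rd@[11:9]=0x6 ⇒ x6
  imm@[8:0]=0x13a ⇒ $314

set $314, x6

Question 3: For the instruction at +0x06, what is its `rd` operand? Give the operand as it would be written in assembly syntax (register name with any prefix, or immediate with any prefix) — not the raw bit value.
+0x06: 40 bc ⇒ word 0xbc40 (little)
  op=0xbc40>>12=0xb ⇒ bor (RR)
  rd@[11:9]=0x6 ⇒ x6
  rs@[8:6]=0x1 ⇒ x1

x6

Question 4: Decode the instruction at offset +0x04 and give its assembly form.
[04] 00 c0 → 0xc000
  opcode bits[15:12]=0xc: bra/J
  [11:0] imm=0 = $0

bra $0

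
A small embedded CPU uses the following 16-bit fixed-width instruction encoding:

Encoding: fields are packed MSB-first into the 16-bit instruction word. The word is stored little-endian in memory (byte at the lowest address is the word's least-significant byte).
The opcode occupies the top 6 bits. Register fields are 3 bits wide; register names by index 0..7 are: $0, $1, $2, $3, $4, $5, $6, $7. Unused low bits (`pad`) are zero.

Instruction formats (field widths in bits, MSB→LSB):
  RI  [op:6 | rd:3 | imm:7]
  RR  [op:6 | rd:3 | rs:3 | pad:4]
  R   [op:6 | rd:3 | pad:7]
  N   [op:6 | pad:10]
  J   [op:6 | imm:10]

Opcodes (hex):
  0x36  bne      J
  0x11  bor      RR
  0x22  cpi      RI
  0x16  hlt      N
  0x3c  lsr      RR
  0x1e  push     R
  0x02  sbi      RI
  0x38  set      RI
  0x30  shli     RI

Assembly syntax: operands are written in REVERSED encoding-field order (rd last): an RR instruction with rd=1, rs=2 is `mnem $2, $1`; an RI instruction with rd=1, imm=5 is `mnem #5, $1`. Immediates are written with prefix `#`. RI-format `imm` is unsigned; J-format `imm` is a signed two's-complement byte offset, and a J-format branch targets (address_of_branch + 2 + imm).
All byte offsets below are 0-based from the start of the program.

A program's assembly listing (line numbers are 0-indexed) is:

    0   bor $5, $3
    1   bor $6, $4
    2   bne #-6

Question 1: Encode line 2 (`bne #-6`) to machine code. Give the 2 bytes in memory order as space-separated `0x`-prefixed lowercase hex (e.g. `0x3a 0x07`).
line 2 (bne): pack op=0x36:6|imm=-6:10 = 0xdbfa; little→ fa db

0xfa 0xdb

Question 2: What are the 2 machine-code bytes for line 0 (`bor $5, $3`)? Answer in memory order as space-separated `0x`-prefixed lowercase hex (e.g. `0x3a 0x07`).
L0: bor op=0x11:6|rd=3:3|rs=5:3|pad=0:4 ⇒ 0x45d0 ⇒ little d0 45

0xd0 0x45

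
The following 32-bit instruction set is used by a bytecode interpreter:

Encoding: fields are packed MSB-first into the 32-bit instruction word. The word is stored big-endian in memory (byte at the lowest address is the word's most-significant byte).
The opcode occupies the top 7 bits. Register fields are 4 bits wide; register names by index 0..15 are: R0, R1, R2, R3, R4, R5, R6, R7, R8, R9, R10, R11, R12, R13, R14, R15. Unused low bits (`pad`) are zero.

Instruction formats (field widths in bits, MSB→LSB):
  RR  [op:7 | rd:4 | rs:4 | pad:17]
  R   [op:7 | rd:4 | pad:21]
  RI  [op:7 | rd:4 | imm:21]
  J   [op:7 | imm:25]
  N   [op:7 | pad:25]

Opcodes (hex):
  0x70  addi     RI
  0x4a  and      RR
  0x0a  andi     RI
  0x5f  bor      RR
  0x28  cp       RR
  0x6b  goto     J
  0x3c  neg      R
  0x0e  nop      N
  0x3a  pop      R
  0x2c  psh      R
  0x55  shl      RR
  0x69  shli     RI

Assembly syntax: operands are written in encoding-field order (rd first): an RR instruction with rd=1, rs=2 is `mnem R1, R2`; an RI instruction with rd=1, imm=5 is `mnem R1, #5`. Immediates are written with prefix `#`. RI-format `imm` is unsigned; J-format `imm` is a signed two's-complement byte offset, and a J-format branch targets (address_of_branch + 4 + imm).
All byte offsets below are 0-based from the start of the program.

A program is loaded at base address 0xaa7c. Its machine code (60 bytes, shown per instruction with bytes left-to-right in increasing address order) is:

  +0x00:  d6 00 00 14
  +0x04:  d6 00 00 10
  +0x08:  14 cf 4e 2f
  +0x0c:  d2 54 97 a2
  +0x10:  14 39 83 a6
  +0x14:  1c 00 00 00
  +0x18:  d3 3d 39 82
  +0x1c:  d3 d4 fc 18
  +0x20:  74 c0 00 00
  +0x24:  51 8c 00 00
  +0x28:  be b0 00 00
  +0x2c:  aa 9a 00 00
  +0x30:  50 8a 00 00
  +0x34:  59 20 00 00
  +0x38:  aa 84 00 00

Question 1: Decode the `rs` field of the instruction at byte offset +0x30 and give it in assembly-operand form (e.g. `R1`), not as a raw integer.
[30] 50 8a 00 00 → 0x508a0000
  opcode bits[31:25]=0x28: cp/RR
  rd@[24:21]=0x4 ⇒ R4
  rs@[20:17]=0x5 ⇒ R5

R5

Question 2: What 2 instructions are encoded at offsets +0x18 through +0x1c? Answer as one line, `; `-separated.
@+18  big-endian(d3 3d 39 82) = 0xd33d3982
  op=0xd33d3982>>25=0x69 ⇒ shli (RI)
  [24:21] rd=9 = R9
  [20:0] imm=1915266 = #1915266
@+1c  big-endian(d3 d4 fc 18) = 0xd3d4fc18
  op=0xd3d4fc18>>25=0x69 ⇒ shli (RI)
  [24:21] rd=14 = R14
  [20:0] imm=1375256 = #1375256

shli R9, #1915266; shli R14, #1375256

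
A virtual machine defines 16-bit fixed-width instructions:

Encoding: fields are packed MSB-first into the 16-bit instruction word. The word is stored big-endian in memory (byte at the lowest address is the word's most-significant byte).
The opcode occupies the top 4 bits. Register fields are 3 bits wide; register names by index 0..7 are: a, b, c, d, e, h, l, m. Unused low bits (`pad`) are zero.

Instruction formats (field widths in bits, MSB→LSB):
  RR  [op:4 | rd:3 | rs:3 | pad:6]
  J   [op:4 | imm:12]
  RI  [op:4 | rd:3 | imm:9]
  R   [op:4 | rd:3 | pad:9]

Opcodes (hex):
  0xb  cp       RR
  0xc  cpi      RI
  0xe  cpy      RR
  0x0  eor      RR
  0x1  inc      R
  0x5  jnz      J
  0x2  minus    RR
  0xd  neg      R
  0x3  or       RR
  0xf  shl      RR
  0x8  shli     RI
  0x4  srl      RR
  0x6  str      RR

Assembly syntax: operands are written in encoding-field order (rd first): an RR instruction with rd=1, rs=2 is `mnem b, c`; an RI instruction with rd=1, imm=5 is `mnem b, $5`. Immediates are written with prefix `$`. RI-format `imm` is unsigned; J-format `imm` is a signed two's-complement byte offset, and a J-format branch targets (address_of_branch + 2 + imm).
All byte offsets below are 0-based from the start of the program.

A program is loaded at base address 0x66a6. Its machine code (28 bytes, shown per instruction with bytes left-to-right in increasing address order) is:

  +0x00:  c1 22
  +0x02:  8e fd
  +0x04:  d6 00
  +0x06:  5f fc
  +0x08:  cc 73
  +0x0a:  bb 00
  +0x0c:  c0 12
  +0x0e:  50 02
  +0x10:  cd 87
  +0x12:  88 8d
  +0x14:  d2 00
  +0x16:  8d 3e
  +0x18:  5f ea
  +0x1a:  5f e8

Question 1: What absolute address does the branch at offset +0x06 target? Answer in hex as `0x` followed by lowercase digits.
+0x06: 5f fc ⇒ word 0x5ffc (big)
  opcode bits[15:12]=0x5: jnz/J
  imm: (w>>0)&0xfff=0xffc (s12→-4) → $-4
  target = base 0x66a6 + off 0x06 + 2 + imm -4 = 0x66aa

0x66aa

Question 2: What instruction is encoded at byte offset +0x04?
neg d

[04] d6 00 → 0xd600
  op=0xd600>>12=0xd ⇒ neg (R)
  rd@[11:9]=0x3 ⇒ d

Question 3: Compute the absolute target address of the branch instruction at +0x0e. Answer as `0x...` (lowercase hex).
0x66b8

@+0e  big-endian(50 02) = 0x5002
  op=0x5002>>12=0x5 ⇒ jnz (J)
  [11:0] imm=2 = $2
  target = base 0x66a6 + off 0x0e + 2 + imm 2 = 0x66b8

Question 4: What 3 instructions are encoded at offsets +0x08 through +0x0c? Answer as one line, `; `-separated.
off 0x08: read cc 73 as big → 0xcc73
  opcode bits[15:12]=0xc: cpi/RI
  [11:9] rd=6 = l
  [8:0] imm=115 = $115
off 0x0a: read bb 00 as big → 0xbb00
  opcode bits[15:12]=0xb: cp/RR
  [11:9] rd=5 = h
  [8:6] rs=4 = e
off 0x0c: read c0 12 as big → 0xc012
  opcode bits[15:12]=0xc: cpi/RI
  [11:9] rd=0 = a
  [8:0] imm=18 = $18

cpi l, $115; cp h, e; cpi a, $18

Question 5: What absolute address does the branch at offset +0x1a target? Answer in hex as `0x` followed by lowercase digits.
0x66aa

+0x1a: 5f e8 ⇒ word 0x5fe8 (big)
  top 4b → 0x5 → jnz [J]
  imm: (w>>0)&0xfff=0xfe8 (s12→-24) → $-24
  target = base 0x66a6 + off 0x1a + 2 + imm -24 = 0x66aa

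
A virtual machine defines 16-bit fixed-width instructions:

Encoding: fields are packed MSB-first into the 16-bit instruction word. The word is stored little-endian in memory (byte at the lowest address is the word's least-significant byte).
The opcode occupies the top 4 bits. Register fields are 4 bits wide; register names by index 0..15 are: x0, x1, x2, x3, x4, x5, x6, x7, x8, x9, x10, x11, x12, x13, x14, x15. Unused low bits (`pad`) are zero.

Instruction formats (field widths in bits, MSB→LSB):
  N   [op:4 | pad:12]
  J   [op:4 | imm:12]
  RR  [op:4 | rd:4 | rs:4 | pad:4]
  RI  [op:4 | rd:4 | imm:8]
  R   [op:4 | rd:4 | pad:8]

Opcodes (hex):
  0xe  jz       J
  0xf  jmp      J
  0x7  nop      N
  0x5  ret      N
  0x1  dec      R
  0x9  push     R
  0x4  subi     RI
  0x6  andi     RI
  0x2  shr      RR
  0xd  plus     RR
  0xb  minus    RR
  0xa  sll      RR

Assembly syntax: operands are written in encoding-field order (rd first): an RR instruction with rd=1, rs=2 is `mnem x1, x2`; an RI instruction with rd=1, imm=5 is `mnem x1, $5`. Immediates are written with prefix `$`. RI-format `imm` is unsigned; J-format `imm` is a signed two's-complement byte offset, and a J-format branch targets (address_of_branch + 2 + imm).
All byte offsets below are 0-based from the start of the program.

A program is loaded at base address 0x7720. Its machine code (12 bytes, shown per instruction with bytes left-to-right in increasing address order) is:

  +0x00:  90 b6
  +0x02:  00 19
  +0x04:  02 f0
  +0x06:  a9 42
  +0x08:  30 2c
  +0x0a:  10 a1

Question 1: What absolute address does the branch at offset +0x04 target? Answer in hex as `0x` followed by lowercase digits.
off 0x04: read 02 f0 as little → 0xf002
  top 4b → 0xf → jmp [J]
  imm@[11:0]=0x2 ⇒ $2
  target = base 0x7720 + off 0x04 + 2 + imm 2 = 0x7728

0x7728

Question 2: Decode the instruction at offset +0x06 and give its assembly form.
subi x2, $169

off 0x06: read a9 42 as little → 0x42a9
  opcode bits[15:12]=0x4: subi/RI
  [11:8] rd=2 = x2
  [7:0] imm=169 = $169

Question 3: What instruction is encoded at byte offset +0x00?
+0x00: 90 b6 ⇒ word 0xb690 (little)
  op=0xb690>>12=0xb ⇒ minus (RR)
  [11:8] rd=6 = x6
  [7:4] rs=9 = x9

minus x6, x9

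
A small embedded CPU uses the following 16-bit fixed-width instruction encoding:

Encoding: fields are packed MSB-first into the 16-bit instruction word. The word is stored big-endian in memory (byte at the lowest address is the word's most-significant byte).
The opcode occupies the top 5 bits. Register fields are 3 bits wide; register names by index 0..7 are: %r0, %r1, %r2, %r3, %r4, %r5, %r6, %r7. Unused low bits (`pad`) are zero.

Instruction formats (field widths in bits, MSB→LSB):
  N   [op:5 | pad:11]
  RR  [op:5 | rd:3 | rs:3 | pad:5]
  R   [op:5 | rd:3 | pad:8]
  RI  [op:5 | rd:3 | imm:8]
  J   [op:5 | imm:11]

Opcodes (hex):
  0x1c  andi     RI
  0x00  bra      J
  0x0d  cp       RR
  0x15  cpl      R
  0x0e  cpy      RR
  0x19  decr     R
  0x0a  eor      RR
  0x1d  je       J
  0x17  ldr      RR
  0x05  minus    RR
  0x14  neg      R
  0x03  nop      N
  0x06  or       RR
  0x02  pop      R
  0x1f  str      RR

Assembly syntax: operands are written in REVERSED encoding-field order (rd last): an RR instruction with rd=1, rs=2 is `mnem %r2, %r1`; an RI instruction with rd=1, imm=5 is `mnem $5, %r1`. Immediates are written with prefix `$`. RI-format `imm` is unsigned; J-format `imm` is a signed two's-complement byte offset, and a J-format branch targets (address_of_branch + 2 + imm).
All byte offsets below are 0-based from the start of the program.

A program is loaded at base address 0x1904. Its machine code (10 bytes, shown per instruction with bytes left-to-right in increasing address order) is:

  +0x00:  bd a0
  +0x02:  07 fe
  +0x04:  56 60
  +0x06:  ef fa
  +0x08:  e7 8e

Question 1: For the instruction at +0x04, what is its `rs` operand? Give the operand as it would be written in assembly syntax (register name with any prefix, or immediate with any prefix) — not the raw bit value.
%r3

+0x04: 56 60 ⇒ word 0x5660 (big)
  top 5b → 0xa → eor [RR]
  [10:8] rd=6 = %r6
  [7:5] rs=3 = %r3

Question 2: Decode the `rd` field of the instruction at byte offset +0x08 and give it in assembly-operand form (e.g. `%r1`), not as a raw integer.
%r7

[08] e7 8e → 0xe78e
  opcode bits[15:11]=0x1c: andi/RI
  [10:8] rd=7 = %r7
  [7:0] imm=142 = $142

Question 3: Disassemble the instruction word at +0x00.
ldr %r5, %r5

+0x00: bd a0 ⇒ word 0xbda0 (big)
  op=0xbda0>>11=0x17 ⇒ ldr (RR)
  rd: (w>>8)&0x7=0x5 → %r5
  rs: (w>>5)&0x7=0x5 → %r5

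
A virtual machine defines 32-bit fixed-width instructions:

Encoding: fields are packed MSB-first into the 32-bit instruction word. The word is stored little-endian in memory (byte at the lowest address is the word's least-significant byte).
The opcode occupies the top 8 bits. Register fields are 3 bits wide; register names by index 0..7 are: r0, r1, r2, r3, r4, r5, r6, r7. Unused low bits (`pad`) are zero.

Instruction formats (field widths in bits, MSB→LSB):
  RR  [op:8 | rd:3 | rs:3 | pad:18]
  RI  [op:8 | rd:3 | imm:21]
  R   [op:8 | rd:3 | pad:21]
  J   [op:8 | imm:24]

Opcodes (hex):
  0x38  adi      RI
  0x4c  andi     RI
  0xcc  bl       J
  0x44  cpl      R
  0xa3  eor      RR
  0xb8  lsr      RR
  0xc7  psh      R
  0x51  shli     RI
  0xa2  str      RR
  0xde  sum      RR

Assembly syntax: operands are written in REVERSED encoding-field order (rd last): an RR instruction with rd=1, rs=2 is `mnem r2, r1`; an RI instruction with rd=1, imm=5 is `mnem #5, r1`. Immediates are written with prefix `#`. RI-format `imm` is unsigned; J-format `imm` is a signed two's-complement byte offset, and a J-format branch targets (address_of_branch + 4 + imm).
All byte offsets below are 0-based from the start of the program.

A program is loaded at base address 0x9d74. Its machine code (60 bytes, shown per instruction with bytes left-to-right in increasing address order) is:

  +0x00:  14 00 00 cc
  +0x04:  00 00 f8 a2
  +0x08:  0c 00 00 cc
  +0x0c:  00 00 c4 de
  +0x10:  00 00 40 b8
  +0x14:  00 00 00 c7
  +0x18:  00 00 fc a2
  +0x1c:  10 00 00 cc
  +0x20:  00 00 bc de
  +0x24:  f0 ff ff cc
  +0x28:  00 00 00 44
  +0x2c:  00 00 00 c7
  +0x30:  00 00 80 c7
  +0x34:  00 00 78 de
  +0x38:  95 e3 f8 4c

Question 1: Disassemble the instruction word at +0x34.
sum r6, r3

+0x34: 00 00 78 de ⇒ word 0xde780000 (little)
  top 8b → 0xde → sum [RR]
  rd@[23:21]=0x3 ⇒ r3
  rs@[20:18]=0x6 ⇒ r6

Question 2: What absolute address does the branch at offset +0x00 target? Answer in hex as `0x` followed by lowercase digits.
0x9d8c

+0x00: 14 00 00 cc ⇒ word 0xcc000014 (little)
  opcode bits[31:24]=0xcc: bl/J
  imm: (w>>0)&0xffffff=0x14 → #20
  target = base 0x9d74 + off 0x00 + 4 + imm 20 = 0x9d8c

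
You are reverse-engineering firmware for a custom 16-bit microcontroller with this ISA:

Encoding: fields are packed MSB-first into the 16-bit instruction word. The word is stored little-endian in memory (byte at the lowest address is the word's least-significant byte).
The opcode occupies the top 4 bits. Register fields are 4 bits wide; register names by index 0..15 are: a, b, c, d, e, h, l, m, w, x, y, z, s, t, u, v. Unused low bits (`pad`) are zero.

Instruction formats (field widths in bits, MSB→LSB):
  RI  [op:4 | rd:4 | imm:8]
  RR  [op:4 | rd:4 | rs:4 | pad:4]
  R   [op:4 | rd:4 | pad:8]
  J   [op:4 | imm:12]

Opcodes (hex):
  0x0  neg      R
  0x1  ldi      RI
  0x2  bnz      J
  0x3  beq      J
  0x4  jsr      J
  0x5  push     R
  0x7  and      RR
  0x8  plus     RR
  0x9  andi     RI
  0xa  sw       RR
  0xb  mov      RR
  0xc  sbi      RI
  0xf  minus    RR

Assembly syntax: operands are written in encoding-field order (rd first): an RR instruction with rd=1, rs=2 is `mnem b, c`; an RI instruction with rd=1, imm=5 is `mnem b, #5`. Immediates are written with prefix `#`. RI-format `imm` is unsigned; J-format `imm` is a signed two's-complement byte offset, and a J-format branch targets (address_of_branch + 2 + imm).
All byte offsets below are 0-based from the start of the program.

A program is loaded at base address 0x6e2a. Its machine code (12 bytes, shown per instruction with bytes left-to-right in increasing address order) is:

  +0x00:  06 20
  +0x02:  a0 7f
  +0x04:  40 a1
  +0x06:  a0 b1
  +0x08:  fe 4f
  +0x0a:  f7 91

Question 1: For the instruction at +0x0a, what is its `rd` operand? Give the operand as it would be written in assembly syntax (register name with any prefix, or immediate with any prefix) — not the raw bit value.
@+0a  little-endian(f7 91) = 0x91f7
  op=0x91f7>>12=0x9 ⇒ andi (RI)
  rd@[11:8]=0x1 ⇒ b
  imm@[7:0]=0xf7 ⇒ #247

b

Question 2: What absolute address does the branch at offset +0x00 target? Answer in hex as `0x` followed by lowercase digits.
off 0x00: read 06 20 as little → 0x2006
  op=0x2006>>12=0x2 ⇒ bnz (J)
  [11:0] imm=6 = #6
  target = base 0x6e2a + off 0x00 + 2 + imm 6 = 0x6e32

0x6e32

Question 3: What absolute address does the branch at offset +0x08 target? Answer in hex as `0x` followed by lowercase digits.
0x6e32

[08] fe 4f → 0x4ffe
  op=0x4ffe>>12=0x4 ⇒ jsr (J)
  imm@[11:0]=0xffe (s12→-2) ⇒ #-2
  target = base 0x6e2a + off 0x08 + 2 + imm -2 = 0x6e32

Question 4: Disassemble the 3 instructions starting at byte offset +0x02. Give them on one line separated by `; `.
[02] a0 7f → 0x7fa0
  opcode bits[15:12]=0x7: and/RR
  rd: (w>>8)&0xf=0xf → v
  rs: (w>>4)&0xf=0xa → y
[04] 40 a1 → 0xa140
  opcode bits[15:12]=0xa: sw/RR
  rd: (w>>8)&0xf=0x1 → b
  rs: (w>>4)&0xf=0x4 → e
[06] a0 b1 → 0xb1a0
  opcode bits[15:12]=0xb: mov/RR
  rd: (w>>8)&0xf=0x1 → b
  rs: (w>>4)&0xf=0xa → y

and v, y; sw b, e; mov b, y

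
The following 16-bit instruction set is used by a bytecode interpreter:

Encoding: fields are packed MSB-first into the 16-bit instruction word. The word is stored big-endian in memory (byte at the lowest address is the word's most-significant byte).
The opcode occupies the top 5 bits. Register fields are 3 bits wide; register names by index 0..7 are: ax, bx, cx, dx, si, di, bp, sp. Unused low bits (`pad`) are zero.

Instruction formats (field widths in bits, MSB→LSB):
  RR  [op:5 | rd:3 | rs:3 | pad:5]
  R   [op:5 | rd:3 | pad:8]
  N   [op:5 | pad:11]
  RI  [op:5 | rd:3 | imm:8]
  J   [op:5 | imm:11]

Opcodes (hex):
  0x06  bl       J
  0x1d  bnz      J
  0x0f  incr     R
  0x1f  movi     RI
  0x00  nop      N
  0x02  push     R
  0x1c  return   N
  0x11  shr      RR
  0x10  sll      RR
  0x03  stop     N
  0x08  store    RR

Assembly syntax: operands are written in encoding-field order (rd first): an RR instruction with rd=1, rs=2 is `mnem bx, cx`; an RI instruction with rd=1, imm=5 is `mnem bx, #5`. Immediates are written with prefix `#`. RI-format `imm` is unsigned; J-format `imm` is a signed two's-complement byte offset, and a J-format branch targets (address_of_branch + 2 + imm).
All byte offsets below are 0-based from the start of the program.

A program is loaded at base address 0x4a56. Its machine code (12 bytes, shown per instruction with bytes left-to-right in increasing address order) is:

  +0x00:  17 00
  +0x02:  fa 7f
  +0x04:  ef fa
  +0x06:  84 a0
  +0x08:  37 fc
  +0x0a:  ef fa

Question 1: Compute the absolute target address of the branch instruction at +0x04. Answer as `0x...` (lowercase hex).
[04] ef fa → 0xeffa
  op=0xeffa>>11=0x1d ⇒ bnz (J)
  imm: (w>>0)&0x7ff=0x7fa (s11→-6) → #-6
  target = base 0x4a56 + off 0x04 + 2 + imm -6 = 0x4a56

0x4a56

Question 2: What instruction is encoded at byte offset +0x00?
+0x00: 17 00 ⇒ word 0x1700 (big)
  opcode bits[15:11]=0x2: push/R
  [10:8] rd=7 = sp

push sp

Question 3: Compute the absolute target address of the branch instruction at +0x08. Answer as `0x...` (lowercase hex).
[08] 37 fc → 0x37fc
  top 5b → 0x6 → bl [J]
  imm@[10:0]=0x7fc (s11→-4) ⇒ #-4
  target = base 0x4a56 + off 0x08 + 2 + imm -4 = 0x4a5c

0x4a5c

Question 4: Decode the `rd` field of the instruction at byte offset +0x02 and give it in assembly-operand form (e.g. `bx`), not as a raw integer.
cx

off 0x02: read fa 7f as big → 0xfa7f
  top 5b → 0x1f → movi [RI]
  [10:8] rd=2 = cx
  [7:0] imm=127 = #127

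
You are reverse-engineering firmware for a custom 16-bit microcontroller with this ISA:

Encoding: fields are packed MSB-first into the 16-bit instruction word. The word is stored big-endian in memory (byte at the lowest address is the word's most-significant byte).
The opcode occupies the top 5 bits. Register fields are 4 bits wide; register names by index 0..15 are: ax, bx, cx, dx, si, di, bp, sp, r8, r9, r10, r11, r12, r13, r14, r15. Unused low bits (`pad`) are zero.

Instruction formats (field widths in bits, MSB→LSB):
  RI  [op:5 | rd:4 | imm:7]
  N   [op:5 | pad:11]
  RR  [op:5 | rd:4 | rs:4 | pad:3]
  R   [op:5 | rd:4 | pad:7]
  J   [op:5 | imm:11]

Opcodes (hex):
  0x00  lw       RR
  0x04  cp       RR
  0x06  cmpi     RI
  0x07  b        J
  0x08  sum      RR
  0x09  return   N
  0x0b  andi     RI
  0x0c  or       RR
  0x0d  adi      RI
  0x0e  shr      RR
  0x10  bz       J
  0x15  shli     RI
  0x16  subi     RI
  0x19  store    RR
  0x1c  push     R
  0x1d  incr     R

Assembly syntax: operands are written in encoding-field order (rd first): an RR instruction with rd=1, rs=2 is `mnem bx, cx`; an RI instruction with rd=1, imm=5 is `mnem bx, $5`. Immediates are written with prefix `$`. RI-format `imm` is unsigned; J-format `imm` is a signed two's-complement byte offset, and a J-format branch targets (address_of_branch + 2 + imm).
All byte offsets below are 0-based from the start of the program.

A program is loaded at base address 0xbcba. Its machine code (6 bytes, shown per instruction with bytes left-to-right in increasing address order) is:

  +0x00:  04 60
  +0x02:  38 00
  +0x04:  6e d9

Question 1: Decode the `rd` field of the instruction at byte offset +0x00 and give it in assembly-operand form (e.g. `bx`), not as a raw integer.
+0x00: 04 60 ⇒ word 0x0460 (big)
  opcode bits[15:11]=0x0: lw/RR
  [10:7] rd=8 = r8
  [6:3] rs=12 = r12

r8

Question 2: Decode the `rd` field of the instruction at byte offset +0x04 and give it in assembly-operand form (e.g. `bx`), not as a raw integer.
r13

@+04  big-endian(6e d9) = 0x6ed9
  top 5b → 0xd → adi [RI]
  rd: (w>>7)&0xf=0xd → r13
  imm: (w>>0)&0x7f=0x59 → $89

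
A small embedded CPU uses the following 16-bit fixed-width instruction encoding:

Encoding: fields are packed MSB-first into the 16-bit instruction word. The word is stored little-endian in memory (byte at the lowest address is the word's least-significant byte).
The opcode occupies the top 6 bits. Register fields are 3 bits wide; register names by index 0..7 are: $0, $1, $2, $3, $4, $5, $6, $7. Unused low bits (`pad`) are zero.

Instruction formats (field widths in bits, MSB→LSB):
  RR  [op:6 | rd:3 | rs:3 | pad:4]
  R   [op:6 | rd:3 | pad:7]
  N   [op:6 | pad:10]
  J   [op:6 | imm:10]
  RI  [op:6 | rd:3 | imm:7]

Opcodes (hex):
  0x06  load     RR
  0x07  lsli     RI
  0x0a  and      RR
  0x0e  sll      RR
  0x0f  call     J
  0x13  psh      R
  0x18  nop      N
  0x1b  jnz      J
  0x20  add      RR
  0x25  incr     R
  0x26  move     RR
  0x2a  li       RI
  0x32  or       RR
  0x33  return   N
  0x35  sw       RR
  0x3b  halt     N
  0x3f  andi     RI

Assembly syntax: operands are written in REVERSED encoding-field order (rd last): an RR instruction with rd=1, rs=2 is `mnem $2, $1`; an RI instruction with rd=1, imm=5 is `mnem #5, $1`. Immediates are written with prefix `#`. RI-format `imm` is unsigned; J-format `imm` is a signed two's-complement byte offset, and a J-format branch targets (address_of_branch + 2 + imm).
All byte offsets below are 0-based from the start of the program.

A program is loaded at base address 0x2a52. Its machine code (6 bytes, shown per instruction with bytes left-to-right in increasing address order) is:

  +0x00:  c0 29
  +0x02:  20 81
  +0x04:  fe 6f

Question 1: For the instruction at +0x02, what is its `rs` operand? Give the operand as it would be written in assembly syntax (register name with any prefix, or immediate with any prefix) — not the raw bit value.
@+02  little-endian(20 81) = 0x8120
  op=0x8120>>10=0x20 ⇒ add (RR)
  rd@[9:7]=0x2 ⇒ $2
  rs@[6:4]=0x2 ⇒ $2

$2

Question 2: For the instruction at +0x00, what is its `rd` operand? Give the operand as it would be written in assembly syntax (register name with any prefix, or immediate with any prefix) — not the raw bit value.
off 0x00: read c0 29 as little → 0x29c0
  top 6b → 0xa → and [RR]
  rd@[9:7]=0x3 ⇒ $3
  rs@[6:4]=0x4 ⇒ $4

$3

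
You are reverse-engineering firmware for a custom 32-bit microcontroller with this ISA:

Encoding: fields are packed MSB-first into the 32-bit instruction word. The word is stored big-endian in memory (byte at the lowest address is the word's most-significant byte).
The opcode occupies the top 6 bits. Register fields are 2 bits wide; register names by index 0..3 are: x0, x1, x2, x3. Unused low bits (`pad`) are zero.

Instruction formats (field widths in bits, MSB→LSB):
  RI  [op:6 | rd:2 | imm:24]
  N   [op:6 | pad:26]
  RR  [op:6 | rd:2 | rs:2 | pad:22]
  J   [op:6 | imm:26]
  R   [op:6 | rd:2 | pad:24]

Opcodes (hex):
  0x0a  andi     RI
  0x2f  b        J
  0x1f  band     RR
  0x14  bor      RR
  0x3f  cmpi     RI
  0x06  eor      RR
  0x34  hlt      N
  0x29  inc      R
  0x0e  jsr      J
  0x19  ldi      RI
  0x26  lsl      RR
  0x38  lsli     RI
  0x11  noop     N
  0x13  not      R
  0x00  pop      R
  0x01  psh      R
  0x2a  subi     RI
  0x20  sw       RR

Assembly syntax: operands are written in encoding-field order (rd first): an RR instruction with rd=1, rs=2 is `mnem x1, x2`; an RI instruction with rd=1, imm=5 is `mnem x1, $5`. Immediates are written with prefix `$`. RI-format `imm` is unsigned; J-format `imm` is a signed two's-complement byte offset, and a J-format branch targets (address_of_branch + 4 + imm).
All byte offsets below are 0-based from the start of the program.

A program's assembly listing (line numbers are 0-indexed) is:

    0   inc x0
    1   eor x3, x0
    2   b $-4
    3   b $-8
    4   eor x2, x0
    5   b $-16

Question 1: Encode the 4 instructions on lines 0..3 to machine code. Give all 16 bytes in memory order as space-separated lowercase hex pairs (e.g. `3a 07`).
0. inc fields op=0x29:6|rd=0:2|pad=0:24 → word a4000000h → a4 00 00 00
1. eor fields op=0x6:6|rd=3:2|rs=0:2|pad=0:22 → word 1b000000h → 1b 00 00 00
2. b fields op=0x2f:6|imm=-4:26 → word bffffffch → bf ff ff fc
3. b fields op=0x2f:6|imm=-8:26 → word bffffff8h → bf ff ff f8

a4 00 00 00 1b 00 00 00 bf ff ff fc bf ff ff f8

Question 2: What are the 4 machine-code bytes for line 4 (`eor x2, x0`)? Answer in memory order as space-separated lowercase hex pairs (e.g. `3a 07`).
4. eor fields op=0x6:6|rd=2:2|rs=0:2|pad=0:22 → word 1a000000h → 1a 00 00 00

1a 00 00 00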